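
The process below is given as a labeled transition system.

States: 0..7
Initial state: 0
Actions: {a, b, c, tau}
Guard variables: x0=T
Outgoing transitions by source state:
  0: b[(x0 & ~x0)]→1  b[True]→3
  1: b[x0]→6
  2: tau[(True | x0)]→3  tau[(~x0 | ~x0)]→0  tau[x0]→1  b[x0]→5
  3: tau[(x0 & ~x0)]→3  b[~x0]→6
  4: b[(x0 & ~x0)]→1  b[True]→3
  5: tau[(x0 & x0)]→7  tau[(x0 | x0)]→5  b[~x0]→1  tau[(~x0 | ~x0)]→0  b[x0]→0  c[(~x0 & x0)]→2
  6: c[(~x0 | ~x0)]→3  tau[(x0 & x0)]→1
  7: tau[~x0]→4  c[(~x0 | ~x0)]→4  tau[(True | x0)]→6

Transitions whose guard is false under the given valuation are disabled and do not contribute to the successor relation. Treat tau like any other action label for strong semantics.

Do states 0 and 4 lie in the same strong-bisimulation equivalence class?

Answer: BISIMILAR

Trace:
Compute ~ classes (split until stable):
  round 0: {{0,1,2,3,4,5,6,7}}
  round 1: {{0,1,4},{2,5},{3},{6,7}}
  round 2: {{0,4},{1},{2},{3},{5},{6},{7}}
7 equivalence class(es) (converged in 3)
class of 0: {0,4}; class of 4: {0,4}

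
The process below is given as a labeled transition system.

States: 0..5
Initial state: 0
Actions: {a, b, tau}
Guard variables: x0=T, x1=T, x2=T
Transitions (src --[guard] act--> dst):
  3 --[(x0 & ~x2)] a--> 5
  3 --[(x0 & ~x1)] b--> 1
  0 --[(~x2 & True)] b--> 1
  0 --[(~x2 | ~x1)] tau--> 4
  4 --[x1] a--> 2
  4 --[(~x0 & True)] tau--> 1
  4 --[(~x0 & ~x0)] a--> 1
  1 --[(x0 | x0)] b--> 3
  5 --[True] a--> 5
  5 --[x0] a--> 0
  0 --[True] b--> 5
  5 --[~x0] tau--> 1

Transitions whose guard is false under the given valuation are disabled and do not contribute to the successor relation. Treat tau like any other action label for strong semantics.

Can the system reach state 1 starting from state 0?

Answer: UNREACHABLE

Analysis:
Guard filter leaves 5 enabled edge(s).
depth 0: {0}
depth 1: {5}  total {0,5}
Reachable = {0,5}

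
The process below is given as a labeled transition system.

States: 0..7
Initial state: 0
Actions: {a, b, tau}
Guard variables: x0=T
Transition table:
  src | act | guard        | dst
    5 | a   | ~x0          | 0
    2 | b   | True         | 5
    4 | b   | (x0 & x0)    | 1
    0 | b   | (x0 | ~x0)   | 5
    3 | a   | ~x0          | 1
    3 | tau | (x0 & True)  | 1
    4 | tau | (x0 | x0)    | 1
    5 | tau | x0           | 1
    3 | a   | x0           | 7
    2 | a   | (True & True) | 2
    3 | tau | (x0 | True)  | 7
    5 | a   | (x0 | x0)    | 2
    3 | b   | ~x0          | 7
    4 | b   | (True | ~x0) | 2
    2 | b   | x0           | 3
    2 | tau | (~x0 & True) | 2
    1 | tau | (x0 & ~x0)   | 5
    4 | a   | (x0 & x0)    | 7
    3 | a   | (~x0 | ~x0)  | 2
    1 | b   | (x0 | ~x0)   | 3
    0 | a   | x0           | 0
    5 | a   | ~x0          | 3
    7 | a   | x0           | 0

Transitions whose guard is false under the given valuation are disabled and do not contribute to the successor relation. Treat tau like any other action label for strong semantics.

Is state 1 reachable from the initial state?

After dropping false guards: 16 live edges.
Layer 0: {0}
Layer 1: {5}  now seen {0,5}
Layer 2: {1,2}  now seen {0,1,2,5}
Layer 3: {3}  now seen {0,1,2,3,5}
Layer 4: {7}  now seen {0,1,2,3,5,7}
R = {0,1,2,3,5,7}
trace reaching 1: b·tau

Answer: REACHABLE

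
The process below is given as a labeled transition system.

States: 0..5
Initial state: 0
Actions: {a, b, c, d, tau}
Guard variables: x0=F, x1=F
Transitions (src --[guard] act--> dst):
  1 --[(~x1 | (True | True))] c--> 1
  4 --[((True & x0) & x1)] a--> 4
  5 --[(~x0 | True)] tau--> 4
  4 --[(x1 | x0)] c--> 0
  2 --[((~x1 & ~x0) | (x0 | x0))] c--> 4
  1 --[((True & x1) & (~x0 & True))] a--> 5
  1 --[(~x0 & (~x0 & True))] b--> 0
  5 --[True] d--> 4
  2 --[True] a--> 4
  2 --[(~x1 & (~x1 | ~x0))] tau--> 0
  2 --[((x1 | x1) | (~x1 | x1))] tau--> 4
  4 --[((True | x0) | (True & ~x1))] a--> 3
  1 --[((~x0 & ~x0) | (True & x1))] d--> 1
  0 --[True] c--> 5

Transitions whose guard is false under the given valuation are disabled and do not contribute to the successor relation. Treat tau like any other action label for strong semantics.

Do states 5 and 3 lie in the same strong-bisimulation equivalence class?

Answer: NOT BISIMILAR

Working:
Refine partition for ~:
  π0 = {{0,1,2,3,4,5}}
  π1 = {{0},{1},{2},{3},{4},{5}}
stable after 2 split(s): 6 block(s)
5∈{5}, 3∈{3}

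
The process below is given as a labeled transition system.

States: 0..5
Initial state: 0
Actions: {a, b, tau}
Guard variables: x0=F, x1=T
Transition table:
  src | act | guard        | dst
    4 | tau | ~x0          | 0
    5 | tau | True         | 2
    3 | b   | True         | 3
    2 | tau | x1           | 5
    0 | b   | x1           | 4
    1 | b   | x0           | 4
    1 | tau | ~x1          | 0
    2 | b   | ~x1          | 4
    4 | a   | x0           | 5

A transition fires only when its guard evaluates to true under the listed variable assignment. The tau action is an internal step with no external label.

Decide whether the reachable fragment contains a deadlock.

Reach set: {0,4}
  0: b→4  [deg 1]
  4: tau→0  [deg 1]

Answer: DEADLOCK-FREE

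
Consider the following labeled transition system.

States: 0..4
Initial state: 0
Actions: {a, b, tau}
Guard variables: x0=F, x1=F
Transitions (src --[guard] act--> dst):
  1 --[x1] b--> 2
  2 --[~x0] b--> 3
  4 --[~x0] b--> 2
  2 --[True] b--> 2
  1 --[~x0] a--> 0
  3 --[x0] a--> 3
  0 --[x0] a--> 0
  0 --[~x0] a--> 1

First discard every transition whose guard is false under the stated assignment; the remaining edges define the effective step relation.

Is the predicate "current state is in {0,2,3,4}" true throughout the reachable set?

Allowed set {0,2,3,4}
Reachable = {0,1}
  0: ✓
  1: outside
witness against invariant: a → 1

Answer: INVARIANT VIOLATED at state 1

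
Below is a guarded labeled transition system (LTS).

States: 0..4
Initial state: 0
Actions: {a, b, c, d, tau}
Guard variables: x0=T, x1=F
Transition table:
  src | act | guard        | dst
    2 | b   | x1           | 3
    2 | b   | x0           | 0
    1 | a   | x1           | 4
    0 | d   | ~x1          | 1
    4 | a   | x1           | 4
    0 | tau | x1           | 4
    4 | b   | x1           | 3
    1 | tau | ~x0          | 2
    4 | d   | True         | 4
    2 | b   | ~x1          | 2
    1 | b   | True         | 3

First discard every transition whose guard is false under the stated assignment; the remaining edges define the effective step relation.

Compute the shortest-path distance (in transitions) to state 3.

Layered search for 3:
  L0 = {0}
  L1 = {1}
  L2 = {3}
first hit 3 at d=2 via d·b

Answer: 2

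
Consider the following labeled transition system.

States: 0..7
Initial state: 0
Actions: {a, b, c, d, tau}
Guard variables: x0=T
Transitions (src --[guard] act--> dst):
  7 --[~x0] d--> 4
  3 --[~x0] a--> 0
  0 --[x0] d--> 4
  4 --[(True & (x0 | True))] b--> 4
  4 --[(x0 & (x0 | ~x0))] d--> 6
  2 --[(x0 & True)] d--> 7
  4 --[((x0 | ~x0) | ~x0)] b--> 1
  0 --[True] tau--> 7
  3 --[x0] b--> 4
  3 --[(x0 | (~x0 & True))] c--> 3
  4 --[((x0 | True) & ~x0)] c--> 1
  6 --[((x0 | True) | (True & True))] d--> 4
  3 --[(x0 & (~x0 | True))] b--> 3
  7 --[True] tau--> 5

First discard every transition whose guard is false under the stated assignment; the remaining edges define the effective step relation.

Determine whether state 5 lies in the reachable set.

Answer: REACHABLE

Working:
Guard filter leaves 11 enabled edge(s).
L0 = {0}
L1 = {4,7}  total {0,4,7}
L2 = {1,5,6}  total {0,1,4,5,6,7}
Reachable = {0,1,4,5,6,7}
trace reaching 5: tau·tau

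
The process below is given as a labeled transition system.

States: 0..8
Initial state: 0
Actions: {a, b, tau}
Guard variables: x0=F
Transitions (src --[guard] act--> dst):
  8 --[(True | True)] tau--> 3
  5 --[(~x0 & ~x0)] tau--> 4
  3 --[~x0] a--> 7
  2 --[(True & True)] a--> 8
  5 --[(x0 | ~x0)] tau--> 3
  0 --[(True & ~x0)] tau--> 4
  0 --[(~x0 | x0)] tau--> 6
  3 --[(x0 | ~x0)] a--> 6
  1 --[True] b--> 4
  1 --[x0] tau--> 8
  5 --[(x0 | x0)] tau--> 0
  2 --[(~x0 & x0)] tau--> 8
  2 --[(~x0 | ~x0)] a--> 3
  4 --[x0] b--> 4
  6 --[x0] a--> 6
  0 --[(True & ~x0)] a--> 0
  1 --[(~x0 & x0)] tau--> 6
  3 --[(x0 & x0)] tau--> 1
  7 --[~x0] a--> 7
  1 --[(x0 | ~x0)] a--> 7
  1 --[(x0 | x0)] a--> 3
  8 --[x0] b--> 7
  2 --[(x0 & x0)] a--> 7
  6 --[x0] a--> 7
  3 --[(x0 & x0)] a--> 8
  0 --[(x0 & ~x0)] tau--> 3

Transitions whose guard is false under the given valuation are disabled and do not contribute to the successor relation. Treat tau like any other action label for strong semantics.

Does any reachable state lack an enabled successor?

R = {0,4,6}
  0: a→0  tau→4  tau→6  [3 exit(s)]
  4: ∅  [STUCK]
  6: ∅  [STUCK]
trace reaching 4: tau

Answer: DEADLOCK at state 4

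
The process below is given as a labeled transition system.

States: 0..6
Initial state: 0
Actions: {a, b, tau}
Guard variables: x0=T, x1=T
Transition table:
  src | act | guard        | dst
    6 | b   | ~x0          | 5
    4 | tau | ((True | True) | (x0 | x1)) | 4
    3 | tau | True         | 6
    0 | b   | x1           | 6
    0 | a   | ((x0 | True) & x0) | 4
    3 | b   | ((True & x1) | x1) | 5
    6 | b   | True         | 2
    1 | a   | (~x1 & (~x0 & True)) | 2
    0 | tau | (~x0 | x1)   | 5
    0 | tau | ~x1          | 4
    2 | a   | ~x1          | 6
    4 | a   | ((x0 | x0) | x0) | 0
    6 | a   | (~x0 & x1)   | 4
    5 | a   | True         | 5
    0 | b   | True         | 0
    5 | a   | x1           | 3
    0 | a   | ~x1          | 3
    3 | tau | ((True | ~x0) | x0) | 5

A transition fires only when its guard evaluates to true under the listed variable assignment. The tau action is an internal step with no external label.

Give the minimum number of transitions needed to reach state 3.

Layered search for 3:
  depth 0: {0}
  depth 1: {4,5,6}
  depth 2: {2,3}
3 enters at depth 2; path tau·a

Answer: 2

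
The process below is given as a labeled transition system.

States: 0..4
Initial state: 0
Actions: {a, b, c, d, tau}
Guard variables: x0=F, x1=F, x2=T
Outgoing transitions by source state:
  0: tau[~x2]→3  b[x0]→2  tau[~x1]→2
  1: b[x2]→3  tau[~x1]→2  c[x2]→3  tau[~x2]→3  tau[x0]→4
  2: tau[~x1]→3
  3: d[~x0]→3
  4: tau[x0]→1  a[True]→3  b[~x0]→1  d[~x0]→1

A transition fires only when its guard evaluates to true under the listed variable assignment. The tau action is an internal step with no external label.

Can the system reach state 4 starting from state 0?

After dropping false guards: 9 live edges.
depth 0: {0}
depth 1: {2}  now seen {0,2}
depth 2: {3}  now seen {0,2,3}
R = {0,2,3}

Answer: UNREACHABLE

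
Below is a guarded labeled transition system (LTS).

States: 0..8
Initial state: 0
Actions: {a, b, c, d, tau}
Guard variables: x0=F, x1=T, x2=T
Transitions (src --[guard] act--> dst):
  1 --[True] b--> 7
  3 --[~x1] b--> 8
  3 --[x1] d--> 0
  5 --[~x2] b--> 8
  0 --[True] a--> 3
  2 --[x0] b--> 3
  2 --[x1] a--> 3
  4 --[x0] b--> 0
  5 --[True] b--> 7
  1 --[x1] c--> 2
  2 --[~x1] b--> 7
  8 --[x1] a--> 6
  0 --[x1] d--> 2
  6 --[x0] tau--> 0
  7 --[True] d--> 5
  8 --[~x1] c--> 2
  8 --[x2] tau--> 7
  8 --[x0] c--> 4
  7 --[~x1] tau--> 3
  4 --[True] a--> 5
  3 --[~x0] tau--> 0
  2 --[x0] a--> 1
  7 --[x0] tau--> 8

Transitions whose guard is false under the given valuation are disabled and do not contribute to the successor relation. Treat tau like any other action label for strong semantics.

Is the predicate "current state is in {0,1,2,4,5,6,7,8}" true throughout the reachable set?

Inv-set: {0,1,2,4,5,6,7,8}
Reach set: {0,2,3}
  0: ✓
  2: ✓
  3: ✗ unsafe
witness against invariant: a → 3

Answer: INVARIANT VIOLATED at state 3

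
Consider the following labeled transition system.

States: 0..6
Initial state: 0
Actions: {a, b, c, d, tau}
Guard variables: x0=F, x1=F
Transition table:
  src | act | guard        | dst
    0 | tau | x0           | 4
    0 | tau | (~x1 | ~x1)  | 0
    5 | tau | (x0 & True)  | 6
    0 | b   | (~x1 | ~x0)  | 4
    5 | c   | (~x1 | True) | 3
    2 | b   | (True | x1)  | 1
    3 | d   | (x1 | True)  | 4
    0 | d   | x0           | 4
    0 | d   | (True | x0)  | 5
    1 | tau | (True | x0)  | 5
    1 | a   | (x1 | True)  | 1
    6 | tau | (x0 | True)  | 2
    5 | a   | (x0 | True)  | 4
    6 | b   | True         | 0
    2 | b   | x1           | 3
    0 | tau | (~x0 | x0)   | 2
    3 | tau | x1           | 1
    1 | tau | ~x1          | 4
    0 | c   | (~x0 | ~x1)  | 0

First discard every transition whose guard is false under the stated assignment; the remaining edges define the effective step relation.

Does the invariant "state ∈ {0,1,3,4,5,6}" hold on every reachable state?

Answer: INVARIANT VIOLATED at state 2

Analysis:
Safe = {0,1,3,4,5,6}
Reachable = {0,1,2,3,4,5}
  0: ✓
  1: ✓
  2: outside
  3: ✓
  4: ✓
  5: ✓
reach 2 via tau — violates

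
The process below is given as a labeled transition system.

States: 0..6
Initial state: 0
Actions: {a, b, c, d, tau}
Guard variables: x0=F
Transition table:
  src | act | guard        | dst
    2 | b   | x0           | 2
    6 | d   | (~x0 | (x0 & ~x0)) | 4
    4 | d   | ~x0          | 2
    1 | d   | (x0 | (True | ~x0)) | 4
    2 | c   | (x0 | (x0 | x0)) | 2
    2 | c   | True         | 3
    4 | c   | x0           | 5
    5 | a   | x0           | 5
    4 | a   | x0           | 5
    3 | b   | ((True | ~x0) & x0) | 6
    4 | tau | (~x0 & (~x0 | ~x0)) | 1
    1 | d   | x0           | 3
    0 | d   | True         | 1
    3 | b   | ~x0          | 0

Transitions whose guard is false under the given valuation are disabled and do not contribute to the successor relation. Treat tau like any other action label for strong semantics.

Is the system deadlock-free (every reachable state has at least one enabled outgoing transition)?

Answer: DEADLOCK-FREE

Analysis:
Reachable = {0,1,2,3,4}
  0: d→1  [1 exit(s)]
  1: d→4  [1 exit(s)]
  2: c→3  [1 exit(s)]
  3: b→0  [1 exit(s)]
  4: d→2  tau→1  [2 exit(s)]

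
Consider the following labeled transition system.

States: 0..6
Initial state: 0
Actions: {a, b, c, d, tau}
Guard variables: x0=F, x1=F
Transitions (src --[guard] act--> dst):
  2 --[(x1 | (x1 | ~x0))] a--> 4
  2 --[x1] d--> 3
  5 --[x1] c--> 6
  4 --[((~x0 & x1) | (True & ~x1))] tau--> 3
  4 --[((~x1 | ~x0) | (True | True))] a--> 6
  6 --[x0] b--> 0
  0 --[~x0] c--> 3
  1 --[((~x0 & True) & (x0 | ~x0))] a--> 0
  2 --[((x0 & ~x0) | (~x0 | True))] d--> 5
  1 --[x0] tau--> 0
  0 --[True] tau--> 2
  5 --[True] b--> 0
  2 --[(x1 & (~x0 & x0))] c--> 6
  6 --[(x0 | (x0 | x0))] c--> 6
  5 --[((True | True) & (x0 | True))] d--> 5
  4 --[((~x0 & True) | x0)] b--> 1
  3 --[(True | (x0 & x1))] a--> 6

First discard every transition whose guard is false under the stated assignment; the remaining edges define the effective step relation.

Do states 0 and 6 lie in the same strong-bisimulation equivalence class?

Answer: NOT BISIMILAR

Analysis:
Bisimulation quotient by refinement:
  round 0: {{0,1,2,3,4,5,6}}
  round 1: {{0},{1,3},{2},{4},{5},{6}}
  round 2: {{0},{1},{2},{3},{4},{5},{6}}
Fixed point at round 3; 7 class(es).
class of 0: {0}; class of 6: {6}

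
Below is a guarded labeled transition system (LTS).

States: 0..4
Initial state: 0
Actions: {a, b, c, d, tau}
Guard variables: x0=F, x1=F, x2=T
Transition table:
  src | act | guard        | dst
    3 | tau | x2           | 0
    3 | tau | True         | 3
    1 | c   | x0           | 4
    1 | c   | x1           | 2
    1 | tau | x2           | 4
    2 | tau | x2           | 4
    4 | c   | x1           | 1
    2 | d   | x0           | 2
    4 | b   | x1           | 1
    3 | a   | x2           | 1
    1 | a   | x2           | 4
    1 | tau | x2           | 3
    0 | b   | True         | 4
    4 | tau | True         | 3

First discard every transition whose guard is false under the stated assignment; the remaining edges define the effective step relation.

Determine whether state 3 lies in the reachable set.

9 transition(s) survive guard evaluation.
depth 0: {0}
depth 1: {4}  cumulative {0,4}
depth 2: {3}  cumulative {0,3,4}
depth 3: {1}  cumulative {0,1,3,4}
Reachable = {0,1,3,4}
trace reaching 3: b·tau

Answer: REACHABLE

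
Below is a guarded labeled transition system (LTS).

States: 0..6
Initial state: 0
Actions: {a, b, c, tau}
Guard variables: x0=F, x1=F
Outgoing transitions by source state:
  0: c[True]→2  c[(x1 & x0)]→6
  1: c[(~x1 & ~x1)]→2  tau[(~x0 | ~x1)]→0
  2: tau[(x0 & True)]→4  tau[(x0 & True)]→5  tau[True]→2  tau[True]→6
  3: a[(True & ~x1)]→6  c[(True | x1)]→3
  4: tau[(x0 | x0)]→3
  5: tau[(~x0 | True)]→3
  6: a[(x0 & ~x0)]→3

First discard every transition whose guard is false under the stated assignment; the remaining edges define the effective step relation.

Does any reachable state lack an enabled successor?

Answer: DEADLOCK at state 6

Working:
Reachable = {0,2,6}
  0: c→2  [1 exit(s)]
  2: tau→2  tau→6  [2 exit(s)]
  6: ∅  [deadlock]
Path to 6: c·tau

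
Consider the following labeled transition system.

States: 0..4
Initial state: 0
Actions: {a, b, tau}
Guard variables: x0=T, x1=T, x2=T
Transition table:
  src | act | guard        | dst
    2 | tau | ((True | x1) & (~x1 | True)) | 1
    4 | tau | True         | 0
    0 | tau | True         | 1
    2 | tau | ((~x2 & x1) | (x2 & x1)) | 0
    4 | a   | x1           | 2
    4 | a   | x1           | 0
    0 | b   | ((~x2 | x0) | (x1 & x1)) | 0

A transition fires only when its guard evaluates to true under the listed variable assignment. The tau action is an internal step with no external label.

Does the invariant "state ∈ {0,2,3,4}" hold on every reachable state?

Answer: INVARIANT VIOLATED at state 1

Trace:
Inv-set: {0,2,3,4}
Reach set: {0,1}
  0: safe
  1: VIOLATES
counterexample path to 1: tau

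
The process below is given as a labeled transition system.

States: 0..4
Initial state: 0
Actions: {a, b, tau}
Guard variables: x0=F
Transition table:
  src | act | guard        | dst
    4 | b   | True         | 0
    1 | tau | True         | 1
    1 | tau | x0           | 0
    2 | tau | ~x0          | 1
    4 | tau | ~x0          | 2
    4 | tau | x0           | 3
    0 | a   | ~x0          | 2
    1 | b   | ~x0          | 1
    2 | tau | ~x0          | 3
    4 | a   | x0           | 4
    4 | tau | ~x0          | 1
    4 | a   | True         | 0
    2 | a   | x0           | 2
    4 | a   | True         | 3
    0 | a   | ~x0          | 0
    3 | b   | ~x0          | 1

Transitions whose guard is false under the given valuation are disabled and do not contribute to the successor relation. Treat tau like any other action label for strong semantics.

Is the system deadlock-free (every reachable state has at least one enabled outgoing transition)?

Answer: DEADLOCK-FREE

Working:
R = {0,1,2,3}
  0: a→0  a→2  [2 out]
  1: b→1  tau→1  [2 out]
  2: tau→1  tau→3  [2 out]
  3: b→1  [1 out]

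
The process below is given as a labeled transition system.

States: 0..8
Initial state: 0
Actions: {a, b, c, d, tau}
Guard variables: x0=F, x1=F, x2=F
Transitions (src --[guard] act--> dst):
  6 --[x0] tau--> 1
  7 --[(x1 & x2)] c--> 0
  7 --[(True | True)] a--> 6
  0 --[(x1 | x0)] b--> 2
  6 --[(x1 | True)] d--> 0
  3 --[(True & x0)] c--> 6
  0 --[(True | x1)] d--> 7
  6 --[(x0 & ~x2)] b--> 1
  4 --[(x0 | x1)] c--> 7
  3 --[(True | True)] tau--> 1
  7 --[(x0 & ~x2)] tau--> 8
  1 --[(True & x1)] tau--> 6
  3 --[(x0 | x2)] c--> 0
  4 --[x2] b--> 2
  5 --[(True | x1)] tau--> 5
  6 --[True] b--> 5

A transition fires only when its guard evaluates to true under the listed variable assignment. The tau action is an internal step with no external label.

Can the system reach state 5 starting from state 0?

Answer: REACHABLE

Trace:
After dropping false guards: 6 live edges.
Layer 0: {0}
Layer 1: {7}  cumulative {0,7}
Layer 2: {6}  cumulative {0,6,7}
Layer 3: {5}  cumulative {0,5,6,7}
R = {0,5,6,7}
Path to 5: d·a·b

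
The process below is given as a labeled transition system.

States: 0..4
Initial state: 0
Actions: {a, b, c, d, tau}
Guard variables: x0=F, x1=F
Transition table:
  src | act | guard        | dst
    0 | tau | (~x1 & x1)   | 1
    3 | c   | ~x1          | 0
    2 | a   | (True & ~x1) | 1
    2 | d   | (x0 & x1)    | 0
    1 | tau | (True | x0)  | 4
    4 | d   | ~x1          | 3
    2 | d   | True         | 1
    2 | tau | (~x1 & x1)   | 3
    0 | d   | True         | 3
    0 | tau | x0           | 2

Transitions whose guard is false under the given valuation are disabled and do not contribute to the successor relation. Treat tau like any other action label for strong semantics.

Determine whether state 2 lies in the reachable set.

After dropping false guards: 6 live edges.
Layer 0: {0}
Layer 1: {3}  total {0,3}
Reach set: {0,3}

Answer: UNREACHABLE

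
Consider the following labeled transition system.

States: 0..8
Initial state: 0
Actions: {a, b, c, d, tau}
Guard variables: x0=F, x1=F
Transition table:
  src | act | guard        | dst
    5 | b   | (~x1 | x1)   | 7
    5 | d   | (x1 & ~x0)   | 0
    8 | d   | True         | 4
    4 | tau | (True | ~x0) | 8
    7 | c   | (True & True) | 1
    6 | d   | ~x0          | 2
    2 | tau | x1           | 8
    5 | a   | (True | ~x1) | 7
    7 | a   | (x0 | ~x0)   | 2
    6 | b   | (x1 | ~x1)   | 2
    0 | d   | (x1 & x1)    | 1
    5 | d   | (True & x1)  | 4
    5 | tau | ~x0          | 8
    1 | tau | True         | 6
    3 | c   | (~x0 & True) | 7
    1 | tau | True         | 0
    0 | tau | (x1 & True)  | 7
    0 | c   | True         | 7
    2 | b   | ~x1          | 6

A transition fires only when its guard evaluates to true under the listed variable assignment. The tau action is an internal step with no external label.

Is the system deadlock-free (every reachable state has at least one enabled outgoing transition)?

Answer: DEADLOCK-FREE

Working:
Reachable = {0,1,2,6,7}
  0: c→7  [deg 1]
  1: tau→0  tau→6  [deg 2]
  2: b→6  [deg 1]
  6: b→2  d→2  [deg 2]
  7: a→2  c→1  [deg 2]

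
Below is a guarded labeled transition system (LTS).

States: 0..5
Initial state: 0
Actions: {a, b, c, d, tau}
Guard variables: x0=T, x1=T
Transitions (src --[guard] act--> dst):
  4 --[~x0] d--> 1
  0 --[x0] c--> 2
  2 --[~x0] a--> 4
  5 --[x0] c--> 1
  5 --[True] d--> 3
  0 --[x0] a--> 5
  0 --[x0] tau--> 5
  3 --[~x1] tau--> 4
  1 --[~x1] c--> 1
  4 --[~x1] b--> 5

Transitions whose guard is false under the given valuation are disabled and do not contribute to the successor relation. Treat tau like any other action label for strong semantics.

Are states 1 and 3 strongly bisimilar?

Answer: BISIMILAR

Working:
Refine partition for ~:
  π0 = {{0,1,2,3,4,5}}
  π1 = {{0},{1,2,3,4},{5}}
stable after 2 split(s): 3 block(s)
1∈{1,2,3,4}, 3∈{1,2,3,4}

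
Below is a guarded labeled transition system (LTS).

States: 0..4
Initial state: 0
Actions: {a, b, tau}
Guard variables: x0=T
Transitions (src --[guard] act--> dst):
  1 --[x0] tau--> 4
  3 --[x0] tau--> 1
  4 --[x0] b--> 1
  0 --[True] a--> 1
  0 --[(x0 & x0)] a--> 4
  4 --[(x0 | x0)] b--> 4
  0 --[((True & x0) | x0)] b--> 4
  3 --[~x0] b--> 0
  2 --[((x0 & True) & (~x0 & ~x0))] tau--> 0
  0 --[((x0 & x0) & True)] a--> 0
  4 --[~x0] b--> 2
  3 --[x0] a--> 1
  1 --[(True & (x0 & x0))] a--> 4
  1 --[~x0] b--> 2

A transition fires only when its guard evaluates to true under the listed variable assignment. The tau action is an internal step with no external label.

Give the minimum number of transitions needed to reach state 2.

Answer: UNREACHABLE

Analysis:
Breadth-first toward 2:
  Layer 0: {0}
  Layer 1: {1,4}
2 never appears.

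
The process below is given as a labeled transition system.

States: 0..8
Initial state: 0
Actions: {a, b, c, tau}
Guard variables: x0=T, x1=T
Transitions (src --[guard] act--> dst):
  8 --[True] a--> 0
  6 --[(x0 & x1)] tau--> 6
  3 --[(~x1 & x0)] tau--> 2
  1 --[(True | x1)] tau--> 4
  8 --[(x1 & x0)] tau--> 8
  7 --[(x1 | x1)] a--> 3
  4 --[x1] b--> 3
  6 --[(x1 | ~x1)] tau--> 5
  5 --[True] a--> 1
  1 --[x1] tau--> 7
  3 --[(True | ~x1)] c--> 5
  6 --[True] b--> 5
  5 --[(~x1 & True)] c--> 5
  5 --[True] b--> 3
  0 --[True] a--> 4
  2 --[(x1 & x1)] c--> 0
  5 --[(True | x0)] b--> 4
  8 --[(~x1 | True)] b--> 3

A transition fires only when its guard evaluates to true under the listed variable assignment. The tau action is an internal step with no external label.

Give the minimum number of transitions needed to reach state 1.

Layered search for 1:
  L0 = {0}
  L1 = {4}
  L2 = {3}
  L3 = {5}
  L4 = {1}
1 enters at depth 4; path a·b·c·a

Answer: 4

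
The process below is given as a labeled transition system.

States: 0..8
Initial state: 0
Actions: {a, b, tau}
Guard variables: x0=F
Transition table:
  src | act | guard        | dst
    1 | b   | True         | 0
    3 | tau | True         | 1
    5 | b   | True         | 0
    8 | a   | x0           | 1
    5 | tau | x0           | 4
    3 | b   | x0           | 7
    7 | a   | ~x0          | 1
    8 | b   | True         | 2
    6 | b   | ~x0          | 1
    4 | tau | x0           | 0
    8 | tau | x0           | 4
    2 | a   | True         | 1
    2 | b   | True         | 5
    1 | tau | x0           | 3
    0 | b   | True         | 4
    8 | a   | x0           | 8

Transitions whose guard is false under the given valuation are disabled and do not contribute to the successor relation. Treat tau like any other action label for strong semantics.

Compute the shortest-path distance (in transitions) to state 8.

Breadth-first toward 8:
  L0 = {0}
  L1 = {4}
8 never appears.

Answer: UNREACHABLE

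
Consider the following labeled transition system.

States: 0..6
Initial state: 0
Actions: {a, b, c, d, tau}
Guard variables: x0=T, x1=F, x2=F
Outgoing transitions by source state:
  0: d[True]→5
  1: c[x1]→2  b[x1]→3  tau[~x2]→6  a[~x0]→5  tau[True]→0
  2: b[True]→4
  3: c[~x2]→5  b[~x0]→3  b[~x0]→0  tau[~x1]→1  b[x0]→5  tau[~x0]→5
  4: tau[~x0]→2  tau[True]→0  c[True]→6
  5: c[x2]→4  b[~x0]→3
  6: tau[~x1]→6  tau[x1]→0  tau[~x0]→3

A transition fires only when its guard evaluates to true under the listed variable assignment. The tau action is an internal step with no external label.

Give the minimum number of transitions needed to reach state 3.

Breadth-first toward 3:
  depth 0: {0}
  depth 1: {5}
3 never appears.

Answer: UNREACHABLE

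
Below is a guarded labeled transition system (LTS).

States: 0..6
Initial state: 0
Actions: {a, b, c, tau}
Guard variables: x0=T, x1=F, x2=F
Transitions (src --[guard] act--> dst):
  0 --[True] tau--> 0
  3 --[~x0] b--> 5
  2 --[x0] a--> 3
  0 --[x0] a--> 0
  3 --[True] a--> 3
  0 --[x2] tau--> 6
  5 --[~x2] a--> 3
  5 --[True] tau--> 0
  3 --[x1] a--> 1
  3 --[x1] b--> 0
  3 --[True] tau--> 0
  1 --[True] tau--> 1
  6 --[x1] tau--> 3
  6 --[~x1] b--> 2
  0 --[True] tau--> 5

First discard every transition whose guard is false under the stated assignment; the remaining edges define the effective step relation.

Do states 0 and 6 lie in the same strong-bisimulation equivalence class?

Answer: NOT BISIMILAR

Analysis:
Bisimulation quotient by refinement:
  π0 = {{0,1,2,3,4,5,6}}
  π1 = {{0,3,5},{1},{2},{4},{6}}
5 equivalence class(es) (converged in 2)
class of 0: {0,3,5}; class of 6: {6}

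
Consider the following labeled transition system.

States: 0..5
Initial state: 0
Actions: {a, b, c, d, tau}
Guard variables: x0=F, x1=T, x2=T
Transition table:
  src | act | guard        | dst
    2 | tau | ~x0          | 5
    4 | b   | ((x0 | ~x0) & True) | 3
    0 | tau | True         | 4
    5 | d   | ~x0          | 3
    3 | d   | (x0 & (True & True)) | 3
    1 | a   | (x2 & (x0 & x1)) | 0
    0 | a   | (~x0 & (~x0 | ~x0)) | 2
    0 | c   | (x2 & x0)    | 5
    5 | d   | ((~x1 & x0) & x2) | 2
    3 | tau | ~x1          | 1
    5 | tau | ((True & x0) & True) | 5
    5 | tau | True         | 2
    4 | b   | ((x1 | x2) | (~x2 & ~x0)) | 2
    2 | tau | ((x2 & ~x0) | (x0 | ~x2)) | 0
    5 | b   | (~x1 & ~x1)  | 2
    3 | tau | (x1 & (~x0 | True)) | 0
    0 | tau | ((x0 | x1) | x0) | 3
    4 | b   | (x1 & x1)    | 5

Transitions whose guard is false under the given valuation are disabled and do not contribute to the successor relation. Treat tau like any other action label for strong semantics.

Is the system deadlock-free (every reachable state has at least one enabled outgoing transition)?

Answer: DEADLOCK-FREE

Analysis:
R = {0,2,3,4,5}
  0: a→2  tau→3  tau→4  [deg 3]
  2: tau→0  tau→5  [deg 2]
  3: tau→0  [deg 1]
  4: b→2  b→3  b→5  [deg 3]
  5: d→3  tau→2  [deg 2]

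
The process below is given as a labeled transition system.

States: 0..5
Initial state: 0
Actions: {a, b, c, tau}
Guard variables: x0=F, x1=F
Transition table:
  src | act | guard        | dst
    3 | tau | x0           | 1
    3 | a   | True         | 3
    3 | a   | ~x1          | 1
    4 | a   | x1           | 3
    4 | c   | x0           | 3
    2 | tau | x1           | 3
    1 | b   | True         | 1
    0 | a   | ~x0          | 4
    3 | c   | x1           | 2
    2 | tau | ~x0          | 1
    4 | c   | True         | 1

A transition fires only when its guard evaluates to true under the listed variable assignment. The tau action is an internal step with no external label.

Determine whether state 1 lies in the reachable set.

Answer: REACHABLE

Trace:
After dropping false guards: 6 live edges.
L0 = {0}
L1 = {4}  now seen {0,4}
L2 = {1}  now seen {0,1,4}
Reach set: {0,1,4}
Path to 1: a·c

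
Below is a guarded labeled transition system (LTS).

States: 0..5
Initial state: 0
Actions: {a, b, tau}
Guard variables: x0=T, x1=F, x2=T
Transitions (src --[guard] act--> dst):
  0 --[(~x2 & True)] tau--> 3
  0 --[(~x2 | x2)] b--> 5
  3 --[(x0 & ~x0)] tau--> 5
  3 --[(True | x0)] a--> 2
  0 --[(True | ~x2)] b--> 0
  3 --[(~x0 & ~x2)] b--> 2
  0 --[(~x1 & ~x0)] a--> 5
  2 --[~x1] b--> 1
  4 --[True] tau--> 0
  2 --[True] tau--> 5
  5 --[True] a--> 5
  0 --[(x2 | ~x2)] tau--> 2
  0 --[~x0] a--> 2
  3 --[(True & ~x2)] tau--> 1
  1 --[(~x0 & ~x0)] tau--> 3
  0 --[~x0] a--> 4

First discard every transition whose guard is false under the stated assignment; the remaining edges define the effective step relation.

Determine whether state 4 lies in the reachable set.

After dropping false guards: 8 live edges.
L0 = {0}
L1 = {2,5}  now seen {0,2,5}
L2 = {1}  now seen {0,1,2,5}
R = {0,1,2,5}

Answer: UNREACHABLE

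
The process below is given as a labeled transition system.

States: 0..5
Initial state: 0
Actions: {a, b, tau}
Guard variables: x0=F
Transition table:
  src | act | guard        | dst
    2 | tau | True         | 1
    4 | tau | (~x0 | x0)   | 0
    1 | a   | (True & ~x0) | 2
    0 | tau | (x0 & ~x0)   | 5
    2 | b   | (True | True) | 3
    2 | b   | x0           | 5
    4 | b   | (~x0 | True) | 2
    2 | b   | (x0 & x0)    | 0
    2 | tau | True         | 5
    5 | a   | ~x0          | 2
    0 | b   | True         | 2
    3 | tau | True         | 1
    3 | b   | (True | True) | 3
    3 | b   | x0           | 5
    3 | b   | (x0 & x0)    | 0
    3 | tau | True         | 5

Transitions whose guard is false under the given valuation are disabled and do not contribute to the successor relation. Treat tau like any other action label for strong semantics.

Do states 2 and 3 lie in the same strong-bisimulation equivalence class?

Bisimulation quotient by refinement:
  P[0] = {{0,1,2,3,4,5}}
  P[1] = {{0},{1,5},{2,3,4}}
  P[2] = {{0},{1,5},{2,3},{4}}
Fixed point at round 3; 4 class(es).
2∈{2,3}, 3∈{2,3}

Answer: BISIMILAR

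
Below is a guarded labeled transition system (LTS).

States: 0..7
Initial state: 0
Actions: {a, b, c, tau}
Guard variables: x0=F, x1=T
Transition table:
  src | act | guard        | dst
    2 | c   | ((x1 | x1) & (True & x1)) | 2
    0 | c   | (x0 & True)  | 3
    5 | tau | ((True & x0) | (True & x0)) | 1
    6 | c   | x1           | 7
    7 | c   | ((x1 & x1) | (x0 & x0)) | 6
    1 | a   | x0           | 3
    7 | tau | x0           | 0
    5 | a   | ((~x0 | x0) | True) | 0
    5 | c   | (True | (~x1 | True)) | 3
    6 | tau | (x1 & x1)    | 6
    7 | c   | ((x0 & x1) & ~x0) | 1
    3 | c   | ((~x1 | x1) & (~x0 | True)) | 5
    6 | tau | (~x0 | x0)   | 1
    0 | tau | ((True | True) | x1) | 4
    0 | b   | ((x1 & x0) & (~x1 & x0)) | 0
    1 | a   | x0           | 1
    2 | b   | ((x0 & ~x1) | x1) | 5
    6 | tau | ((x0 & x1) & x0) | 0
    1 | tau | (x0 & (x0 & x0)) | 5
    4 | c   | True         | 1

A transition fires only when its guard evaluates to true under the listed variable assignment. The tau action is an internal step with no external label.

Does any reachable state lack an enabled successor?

Reach set: {0,1,4}
  0: tau→4  [1 out]
  1: ∅  [STUCK]
  4: c→1  [1 out]
trace reaching 1: tau·c

Answer: DEADLOCK at state 1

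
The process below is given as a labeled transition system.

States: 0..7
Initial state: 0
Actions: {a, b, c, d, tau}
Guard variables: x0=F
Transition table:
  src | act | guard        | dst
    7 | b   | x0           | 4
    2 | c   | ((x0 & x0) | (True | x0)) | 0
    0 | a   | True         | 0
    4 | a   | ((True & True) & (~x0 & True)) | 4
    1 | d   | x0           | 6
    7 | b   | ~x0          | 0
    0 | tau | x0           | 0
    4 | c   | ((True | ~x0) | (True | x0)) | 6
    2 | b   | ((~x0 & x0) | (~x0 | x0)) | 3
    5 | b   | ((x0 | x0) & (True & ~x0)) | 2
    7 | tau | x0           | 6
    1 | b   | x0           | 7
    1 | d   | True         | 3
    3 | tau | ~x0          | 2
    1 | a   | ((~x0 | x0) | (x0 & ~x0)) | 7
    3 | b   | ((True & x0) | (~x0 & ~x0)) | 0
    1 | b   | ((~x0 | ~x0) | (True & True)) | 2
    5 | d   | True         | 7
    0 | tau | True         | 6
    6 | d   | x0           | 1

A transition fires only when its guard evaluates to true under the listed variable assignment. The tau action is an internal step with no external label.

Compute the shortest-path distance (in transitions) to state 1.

Answer: UNREACHABLE

Trace:
Layered search for 1:
  depth 0: {0}
  depth 1: {6}
1 never appears.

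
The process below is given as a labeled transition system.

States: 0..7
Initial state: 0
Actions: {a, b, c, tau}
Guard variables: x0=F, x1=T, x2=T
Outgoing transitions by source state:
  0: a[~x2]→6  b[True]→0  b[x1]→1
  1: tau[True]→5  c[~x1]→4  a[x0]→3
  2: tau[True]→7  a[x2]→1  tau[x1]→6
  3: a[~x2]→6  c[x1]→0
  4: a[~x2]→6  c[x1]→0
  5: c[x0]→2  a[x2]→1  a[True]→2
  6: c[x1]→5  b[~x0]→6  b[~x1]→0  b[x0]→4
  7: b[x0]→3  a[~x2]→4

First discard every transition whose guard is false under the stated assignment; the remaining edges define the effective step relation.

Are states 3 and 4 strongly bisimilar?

Answer: BISIMILAR

Analysis:
Compute ~ classes (split until stable):
  π0 = {{0,1,2,3,4,5,6,7}}
  π1 = {{0},{1},{2},{3,4},{5},{6},{7}}
Fixed point at round 2; 7 class(es).
class of 3: {3,4}; class of 4: {3,4}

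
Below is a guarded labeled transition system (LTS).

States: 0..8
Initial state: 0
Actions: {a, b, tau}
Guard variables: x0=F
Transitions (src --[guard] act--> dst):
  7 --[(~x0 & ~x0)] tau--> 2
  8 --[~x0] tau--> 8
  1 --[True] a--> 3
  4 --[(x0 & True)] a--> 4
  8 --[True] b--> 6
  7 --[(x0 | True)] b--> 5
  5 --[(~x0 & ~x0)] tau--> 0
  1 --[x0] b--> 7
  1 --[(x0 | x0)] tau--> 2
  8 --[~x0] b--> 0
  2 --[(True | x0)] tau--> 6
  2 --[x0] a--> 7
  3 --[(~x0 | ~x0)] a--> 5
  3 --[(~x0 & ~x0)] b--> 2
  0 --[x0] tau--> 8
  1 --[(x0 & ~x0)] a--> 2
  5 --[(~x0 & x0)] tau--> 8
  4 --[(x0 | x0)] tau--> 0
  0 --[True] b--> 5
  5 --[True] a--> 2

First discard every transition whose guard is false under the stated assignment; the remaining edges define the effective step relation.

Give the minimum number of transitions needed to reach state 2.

Answer: 2

Analysis:
Breadth-first toward 2:
  Layer 0: {0}
  Layer 1: {5}
  Layer 2: {2}
depth(2)=2, e.g. b·a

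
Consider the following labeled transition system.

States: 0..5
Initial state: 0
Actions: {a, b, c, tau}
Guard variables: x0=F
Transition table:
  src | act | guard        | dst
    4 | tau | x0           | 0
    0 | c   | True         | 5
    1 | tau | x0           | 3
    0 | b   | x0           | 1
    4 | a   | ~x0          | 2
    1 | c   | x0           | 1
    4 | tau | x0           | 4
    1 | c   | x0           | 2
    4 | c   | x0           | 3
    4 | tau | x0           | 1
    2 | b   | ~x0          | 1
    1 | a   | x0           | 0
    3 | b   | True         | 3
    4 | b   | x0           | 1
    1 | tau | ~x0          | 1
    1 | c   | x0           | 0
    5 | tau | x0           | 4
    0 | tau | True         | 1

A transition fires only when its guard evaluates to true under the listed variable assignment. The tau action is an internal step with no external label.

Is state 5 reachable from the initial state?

Answer: REACHABLE

Trace:
6 transition(s) survive guard evaluation.
depth 0: {0}
depth 1: {1,5}  cumulative {0,1,5}
R = {0,1,5}
trace reaching 5: c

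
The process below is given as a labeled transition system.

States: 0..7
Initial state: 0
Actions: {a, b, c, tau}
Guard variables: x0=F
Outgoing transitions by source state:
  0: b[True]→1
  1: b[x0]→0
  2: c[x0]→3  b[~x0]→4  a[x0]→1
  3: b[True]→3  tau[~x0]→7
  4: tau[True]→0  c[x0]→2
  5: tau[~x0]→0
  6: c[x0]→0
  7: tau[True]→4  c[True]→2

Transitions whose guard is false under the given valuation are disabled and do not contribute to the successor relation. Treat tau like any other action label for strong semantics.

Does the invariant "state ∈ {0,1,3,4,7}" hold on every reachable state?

Answer: INVARIANT HOLDS

Analysis:
Safe = {0,1,3,4,7}
Reach set: {0,1}
  0: ok
  1: ok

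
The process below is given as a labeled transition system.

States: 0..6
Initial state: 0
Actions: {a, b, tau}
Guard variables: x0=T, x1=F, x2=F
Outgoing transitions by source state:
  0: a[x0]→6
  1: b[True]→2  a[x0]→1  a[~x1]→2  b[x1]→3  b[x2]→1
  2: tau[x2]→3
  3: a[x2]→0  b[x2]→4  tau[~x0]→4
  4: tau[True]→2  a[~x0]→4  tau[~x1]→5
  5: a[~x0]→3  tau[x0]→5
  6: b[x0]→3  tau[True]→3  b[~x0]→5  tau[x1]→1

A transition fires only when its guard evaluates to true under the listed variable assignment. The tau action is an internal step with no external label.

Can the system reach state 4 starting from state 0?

Answer: UNREACHABLE

Analysis:
Guard filter leaves 9 enabled edge(s).
L0 = {0}
L1 = {6}  cumulative {0,6}
L2 = {3}  cumulative {0,3,6}
Reachable = {0,3,6}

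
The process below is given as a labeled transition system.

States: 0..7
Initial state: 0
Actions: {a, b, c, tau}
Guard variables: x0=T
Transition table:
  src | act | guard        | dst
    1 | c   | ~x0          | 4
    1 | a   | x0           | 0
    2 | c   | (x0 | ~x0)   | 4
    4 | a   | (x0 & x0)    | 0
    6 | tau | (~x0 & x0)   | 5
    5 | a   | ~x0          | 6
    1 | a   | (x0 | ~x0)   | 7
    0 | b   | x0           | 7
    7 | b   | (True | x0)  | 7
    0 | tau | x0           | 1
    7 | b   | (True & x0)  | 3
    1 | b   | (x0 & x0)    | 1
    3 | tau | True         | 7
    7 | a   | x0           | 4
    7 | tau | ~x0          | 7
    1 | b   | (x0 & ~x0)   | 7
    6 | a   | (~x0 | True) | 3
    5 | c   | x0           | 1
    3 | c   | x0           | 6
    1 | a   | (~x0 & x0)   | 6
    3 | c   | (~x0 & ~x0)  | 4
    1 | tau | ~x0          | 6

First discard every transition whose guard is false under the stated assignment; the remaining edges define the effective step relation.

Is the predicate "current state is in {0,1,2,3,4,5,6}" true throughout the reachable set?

Allowed set {0,1,2,3,4,5,6}
Reachable = {0,1,3,4,6,7}
  0: ok
  1: ok
  3: ok
  4: ok
  6: ok
  7: VIOLATES
witness against invariant: b → 7

Answer: INVARIANT VIOLATED at state 7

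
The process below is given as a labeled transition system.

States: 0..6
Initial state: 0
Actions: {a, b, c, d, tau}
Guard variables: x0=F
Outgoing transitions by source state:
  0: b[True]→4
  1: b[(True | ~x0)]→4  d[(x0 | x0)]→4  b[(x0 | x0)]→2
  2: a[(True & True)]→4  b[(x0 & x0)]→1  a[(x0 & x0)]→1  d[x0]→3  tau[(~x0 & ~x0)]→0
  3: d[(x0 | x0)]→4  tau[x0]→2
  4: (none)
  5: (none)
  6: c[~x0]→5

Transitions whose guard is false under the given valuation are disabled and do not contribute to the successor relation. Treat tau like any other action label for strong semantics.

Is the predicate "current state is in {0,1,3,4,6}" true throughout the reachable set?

Inv-set: {0,1,3,4,6}
R = {0,4}
  0: safe
  4: safe

Answer: INVARIANT HOLDS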